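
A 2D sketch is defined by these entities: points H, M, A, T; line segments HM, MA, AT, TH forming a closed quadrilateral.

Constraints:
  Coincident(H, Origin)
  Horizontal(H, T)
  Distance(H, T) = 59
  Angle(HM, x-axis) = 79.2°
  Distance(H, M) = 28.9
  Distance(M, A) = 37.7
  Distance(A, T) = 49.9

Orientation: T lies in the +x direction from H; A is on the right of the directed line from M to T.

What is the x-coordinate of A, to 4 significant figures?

9.926

H is at the origin; HT is horizontal with |HT| = 59.0 and T in +x, so T = (59.0, 0). HM runs at 79.2° with |HM| = 28.9, so M = (5.415, 28.39). A is determined by |MA| = 37.7 and |AT| = 49.9 together: it lies at the intersection of circle(M, 37.7) and circle(T, 49.9). With |MT| = 60.64, the foot of the radical line on MT is 21.51 from M and the perpendicular offset is √(37.7² − 21.51²) = 30.96. Taking the right-of-MT solution: A = (9.926, -9.041).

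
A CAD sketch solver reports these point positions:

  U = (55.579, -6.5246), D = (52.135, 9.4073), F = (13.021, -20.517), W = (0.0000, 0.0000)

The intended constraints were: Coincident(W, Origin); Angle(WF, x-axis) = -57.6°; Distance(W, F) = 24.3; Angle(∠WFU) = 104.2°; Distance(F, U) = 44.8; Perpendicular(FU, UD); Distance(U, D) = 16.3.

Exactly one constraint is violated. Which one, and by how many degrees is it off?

Perpendicular(FU, UD) — off by 6.00°.

W = (0.00, 0.00) ✓; WF at -57.60° ✓; |WF| = 24.30 ✓; ∠WFU = 104.2° ✓; |FU| = 44.80 ✓; ∠(FU, UD) = 84.00° ✗; |UD| = 16.30 ✓.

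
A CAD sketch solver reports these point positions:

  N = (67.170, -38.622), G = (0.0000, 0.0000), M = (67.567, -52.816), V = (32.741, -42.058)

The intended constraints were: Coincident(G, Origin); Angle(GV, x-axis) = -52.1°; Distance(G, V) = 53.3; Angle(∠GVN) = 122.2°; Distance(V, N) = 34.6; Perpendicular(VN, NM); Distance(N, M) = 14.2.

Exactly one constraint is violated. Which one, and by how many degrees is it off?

Perpendicular(VN, NM) — off by 4.10°.

G = (0.00, 0.00) ✓; GV at -52.10° ✓; |GV| = 53.30 ✓; ∠GVN = 122.2° ✓; |VN| = 34.60 ✓; ∠(VN, NM) = 94.10° ✗; |NM| = 14.20 ✓.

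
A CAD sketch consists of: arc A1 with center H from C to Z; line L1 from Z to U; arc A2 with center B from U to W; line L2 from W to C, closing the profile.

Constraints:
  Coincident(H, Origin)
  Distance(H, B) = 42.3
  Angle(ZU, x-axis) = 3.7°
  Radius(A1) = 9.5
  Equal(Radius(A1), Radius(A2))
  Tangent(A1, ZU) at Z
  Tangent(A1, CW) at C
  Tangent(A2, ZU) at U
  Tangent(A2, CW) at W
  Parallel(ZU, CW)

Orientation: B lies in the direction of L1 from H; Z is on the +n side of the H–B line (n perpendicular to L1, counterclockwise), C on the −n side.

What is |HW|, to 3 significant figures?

43.4

The slot axis is L1's direction at 3.7°, so u = (cos 3.7°, sin 3.7°) = (0.998, 0.0645) and n = (−sin 3.7°, cos 3.7°) = (-0.0645, 0.998). H is at the origin and B lies 42.3 along u from H, so B = 42.3·u = (42.2, 2.73). Tangency of A1 to both parallel lines with radius 9.5 puts Z and C at H ± 9.5·n: Z = (-0.613, 9.48), C = (0.613, -9.48). Equal radii place U and W the same way about B: U = B + 9.5·n = (41.6, 12.2), W = B − 9.5·n = (42.8, -6.75). Then |HW| = |W − H| = 43.4.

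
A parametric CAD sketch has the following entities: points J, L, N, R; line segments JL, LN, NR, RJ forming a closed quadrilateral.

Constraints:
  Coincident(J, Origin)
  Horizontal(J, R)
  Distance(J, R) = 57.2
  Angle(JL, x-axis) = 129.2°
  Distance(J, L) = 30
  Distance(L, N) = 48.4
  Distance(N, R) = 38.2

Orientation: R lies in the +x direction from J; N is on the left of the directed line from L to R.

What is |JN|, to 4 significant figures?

39.31

J is at the origin; JR is horizontal with |JR| = 57.2 and R in +x, so R = (57.2, 0). JL runs at 129.2° with |JL| = 30.0, so L = (-18.96, 23.25). N is determined by |LN| = 48.4 and |NR| = 38.2 together: it lies at the intersection of circle(L, 48.4) and circle(R, 38.2). With |LR| = 79.63, the foot of the radical line on LR is 45.36 from L and the perpendicular offset is √(48.4² − 45.36²) = 16.88. Taking the left-of-LR solution: N = (29.35, 26.15).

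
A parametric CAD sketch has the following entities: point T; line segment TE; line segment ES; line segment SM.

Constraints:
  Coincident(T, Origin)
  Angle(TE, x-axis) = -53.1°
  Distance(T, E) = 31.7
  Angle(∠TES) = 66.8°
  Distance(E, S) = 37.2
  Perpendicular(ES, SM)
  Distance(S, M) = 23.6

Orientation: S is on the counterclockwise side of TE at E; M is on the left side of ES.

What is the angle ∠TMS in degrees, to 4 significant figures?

102.6°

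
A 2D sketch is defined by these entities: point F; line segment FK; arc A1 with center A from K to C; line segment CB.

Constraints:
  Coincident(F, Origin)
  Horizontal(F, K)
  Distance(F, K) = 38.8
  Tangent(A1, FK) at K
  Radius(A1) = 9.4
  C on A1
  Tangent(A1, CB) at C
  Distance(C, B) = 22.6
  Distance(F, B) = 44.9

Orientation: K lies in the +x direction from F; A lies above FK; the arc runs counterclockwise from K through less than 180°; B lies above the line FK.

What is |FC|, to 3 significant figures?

48.4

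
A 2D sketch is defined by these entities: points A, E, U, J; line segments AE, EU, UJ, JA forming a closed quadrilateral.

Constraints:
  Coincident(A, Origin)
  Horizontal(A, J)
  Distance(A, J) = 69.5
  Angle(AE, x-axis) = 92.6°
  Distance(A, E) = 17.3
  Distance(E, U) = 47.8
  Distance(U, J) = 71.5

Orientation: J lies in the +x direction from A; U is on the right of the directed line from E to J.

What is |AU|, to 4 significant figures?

30.57

Checks: |EU| = 47.80 ✓; |UJ| = 71.50 ✓.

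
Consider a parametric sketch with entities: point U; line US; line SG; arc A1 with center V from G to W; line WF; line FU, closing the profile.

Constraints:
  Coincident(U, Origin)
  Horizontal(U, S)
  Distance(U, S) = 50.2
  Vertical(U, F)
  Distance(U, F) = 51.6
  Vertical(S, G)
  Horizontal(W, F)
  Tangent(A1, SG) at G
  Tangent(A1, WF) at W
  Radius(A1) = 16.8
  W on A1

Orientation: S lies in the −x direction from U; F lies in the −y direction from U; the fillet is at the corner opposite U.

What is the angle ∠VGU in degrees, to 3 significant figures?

34.7°

U is at the origin; U and S share the same y with |US| = 50.2 and S on the −x side, so S = (-50.2, 0.00). U and F share the same x with |UF| = 51.6 and F on the −y side, so F = (0.00, -51.6). The virtual corner opposite U is at (-50.2, -51.6). Since A1 is tangent to SG there, VG ⟂ SG and the tangent condition forces VW to be normal to WF, with radius 16.8, so the center V sits 16.8 in from both sides at V = (-33.4, -34.8). That places the tangent points at G = (-50.2, -34.8) on SG and W = (-33.4, -51.6) on WF. Then cos ∠VGU = GV·GU / (|GV||GU|), giving 34.7°.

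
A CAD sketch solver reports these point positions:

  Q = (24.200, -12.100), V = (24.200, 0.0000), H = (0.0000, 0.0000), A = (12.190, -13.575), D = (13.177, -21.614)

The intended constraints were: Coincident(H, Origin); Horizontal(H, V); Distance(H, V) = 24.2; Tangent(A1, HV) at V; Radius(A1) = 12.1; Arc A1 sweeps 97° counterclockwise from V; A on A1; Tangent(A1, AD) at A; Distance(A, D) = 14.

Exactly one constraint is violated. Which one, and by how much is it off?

Distance(A, D) = 14 — off by 5.90.

H = (0.00, 0.00) ✓; H.y = 0.00, V.y = 0.00 ✓; |HV| = 24.20 ✓; ∠(QV, VH) = 90.00° ✓; |QV| = 12.10 ✓; bearing(Q→A) − bearing(Q→V) = 97.00° ✓; |QA| = 12.10 ✓; ∠(QA, AD) = 90.00° ✓; |AD| = 8.099 ✗.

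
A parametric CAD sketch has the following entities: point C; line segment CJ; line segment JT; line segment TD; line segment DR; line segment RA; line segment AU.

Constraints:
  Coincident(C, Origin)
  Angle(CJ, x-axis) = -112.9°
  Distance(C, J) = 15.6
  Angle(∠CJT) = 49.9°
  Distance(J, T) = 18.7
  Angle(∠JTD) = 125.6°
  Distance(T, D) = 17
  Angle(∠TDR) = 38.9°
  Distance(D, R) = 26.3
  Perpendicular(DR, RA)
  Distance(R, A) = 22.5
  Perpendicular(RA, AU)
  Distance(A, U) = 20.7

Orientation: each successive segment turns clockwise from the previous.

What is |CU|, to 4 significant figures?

28.64

DR ⟂ RA, so RA runs at -168.5°; with |RA| = 22.5, A = (-23.54, -12.87). The perpendicularity gives AU at right angles to RA, so AU runs at 101.5°; with |AU| = 20.7, U = (-27.67, 7.411). Then |CU| = |U − C| = 28.64.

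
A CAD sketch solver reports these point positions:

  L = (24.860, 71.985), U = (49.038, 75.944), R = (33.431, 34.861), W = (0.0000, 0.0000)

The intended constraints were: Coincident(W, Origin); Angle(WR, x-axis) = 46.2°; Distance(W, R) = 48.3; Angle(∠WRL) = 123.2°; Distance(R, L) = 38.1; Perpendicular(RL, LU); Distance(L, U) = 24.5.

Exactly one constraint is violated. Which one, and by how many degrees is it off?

Perpendicular(RL, LU) — off by 3.70°.

W = (0.00, 0.00) ✓; WR at 46.20° ✓; |WR| = 48.30 ✓; ∠WRL = 123.2° ✓; |RL| = 38.10 ✓; ∠(RL, LU) = 93.70° ✗; |LU| = 24.50 ✓.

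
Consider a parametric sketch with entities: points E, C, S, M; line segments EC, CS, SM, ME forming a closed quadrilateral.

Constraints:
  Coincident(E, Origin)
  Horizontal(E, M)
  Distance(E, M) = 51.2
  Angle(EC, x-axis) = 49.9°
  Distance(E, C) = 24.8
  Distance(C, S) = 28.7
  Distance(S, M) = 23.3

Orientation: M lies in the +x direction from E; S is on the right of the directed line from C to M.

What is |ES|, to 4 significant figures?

29.63

Checks: |CS| = 28.70 ✓; |SM| = 23.30 ✓.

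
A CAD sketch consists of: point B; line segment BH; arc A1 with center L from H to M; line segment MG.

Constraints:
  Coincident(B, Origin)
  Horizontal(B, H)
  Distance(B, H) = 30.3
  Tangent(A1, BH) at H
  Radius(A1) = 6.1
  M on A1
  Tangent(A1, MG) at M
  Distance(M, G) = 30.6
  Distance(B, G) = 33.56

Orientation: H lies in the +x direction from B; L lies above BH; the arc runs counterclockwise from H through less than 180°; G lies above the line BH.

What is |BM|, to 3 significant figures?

36.0

Checks: |LM| = 6.100 ✓; ∠(LM, MG) = 90.00° ✓; |MG| = 30.60 ✓; |BG| = 33.56 ✓.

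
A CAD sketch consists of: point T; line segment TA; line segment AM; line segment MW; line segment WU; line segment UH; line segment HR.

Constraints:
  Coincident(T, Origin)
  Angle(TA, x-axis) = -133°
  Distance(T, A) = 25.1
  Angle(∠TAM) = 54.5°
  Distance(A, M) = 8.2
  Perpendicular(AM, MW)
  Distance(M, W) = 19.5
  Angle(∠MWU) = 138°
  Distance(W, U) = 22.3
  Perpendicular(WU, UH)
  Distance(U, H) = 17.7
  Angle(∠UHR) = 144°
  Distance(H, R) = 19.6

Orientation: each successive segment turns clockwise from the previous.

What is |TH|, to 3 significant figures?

34.7

∠MWU = 138.0° gives WU at -30.5° from the x-axis; with |WU| = 22.3, U = (19.6, -17.8). The perpendicularity gives UH at right angles to WU, so UH runs at -120°; with |UH| = 17.7, H = (10.6, -33.0). Then |TH| = |H − T| = 34.7.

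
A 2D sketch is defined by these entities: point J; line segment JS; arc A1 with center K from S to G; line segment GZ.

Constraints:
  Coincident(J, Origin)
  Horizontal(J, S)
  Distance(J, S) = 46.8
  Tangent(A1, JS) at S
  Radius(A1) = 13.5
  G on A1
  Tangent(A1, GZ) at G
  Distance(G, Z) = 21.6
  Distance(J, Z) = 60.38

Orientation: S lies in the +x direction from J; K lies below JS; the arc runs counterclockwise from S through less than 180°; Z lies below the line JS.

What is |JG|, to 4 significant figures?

40.63

J is at the origin; J and S share the same y with |JS| = 46.8 and S on the +x side, so S = (46.80, 0.000). A1 meets JS tangentially, so KS is at right angles to JS, so K = S + (0, -13.5) = (46.80, -13.50). Since KG ⟂ GZ (tangency), |KZ| = √(13.5² + 21.6²) = 25.47 regardless of where G sits on A1. So Z lies on both circle(J, 60.38) and circle(K, 25.47); the below-JS intersection is Z = (46.13, -38.96). G is the foot of the tangent from Z: G = (35.17, -20.35).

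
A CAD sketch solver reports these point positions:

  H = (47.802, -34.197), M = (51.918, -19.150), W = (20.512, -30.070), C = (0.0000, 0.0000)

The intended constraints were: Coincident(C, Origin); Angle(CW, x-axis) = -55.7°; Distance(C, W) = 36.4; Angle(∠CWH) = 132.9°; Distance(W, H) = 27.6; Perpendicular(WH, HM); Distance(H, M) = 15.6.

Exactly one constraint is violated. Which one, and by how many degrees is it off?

Perpendicular(WH, HM) — off by 6.70°.

C = (0.00, 0.00) ✓; CW at -55.70° ✓; |CW| = 36.40 ✓; ∠CWH = 132.9° ✓; |WH| = 27.60 ✓; ∠(WH, HM) = 83.30° ✗; |HM| = 15.60 ✓.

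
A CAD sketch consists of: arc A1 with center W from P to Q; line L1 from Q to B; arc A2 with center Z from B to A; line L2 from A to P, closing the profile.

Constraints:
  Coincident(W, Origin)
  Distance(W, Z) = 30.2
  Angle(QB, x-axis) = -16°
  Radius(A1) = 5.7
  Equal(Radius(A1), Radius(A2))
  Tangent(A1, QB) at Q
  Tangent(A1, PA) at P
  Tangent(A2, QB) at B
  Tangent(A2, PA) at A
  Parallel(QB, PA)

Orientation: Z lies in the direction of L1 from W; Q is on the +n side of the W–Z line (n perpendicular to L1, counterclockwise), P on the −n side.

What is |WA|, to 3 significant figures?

30.7

The slot axis is L1's direction at -16.0°, so u = (cos -16.0°, sin -16.0°) = (0.961, -0.276) and n = (−sin -16.0°, cos -16.0°) = (0.276, 0.961). W is at the origin and Z lies 30.2 along u from W, so Z = 30.2·u = (29.0, -8.32). Tangency of A1 to both parallel lines with radius 5.7 puts Q and P at W ± 5.7·n: Q = (1.57, 5.48), P = (-1.57, -5.48). Equal radii place B and A the same way about Z: B = Z + 5.7·n = (30.6, -2.85), A = Z − 5.7·n = (27.5, -13.8). Then |WA| = |A − W| = 30.7.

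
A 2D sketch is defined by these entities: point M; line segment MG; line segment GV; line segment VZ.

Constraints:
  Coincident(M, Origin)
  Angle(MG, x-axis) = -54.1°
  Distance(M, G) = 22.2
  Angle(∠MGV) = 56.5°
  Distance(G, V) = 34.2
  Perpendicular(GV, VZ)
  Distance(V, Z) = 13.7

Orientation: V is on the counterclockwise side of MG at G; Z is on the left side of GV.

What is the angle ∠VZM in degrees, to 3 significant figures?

102°

∠MGV = 56.5°, so GV runs at -54.1° + (180° − 56.5°) = 69.4° from the x-axis; with |GV| = 34.2, V = G + 34.2·(cos 69.4°, sin 69.4°) = (25.1, 14.0). GV ⟂ VZ; with |VZ| = 13.7 on the left of GV, Z = V + 13.7·(-0.936, 0.352) = (12.2, 18.9). Then cos ∠VZM = ZV·ZM / (|ZV||ZM|), giving 102°.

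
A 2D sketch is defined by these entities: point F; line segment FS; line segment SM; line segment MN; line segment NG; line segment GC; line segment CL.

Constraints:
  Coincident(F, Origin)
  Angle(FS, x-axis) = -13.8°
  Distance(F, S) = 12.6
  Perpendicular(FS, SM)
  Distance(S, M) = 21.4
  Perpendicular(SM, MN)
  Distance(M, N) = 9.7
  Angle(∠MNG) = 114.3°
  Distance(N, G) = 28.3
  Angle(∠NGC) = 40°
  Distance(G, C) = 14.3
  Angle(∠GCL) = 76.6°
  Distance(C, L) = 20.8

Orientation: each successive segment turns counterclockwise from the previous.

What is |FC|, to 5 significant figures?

4.5174

F is at the origin; FS runs at -13.8° with length 12.6, so S = (12.236, -3.0055). The perpendicularity gives SM at right angles to FS, so SM runs at 76.200°; with |SM| = 21.4, M = (17.341, 17.777). SM ⟂ MN, so MN runs at 166.20°; with |MN| = 9.7, N = (7.9209, 20.091). ∠MNG = 114.3° gives NG at -128.10° from the x-axis; with |NG| = 28.3, G = (-9.5412, -2.1797). ∠NGC = 40.0° gives GC at 11.900° from the x-axis; with |GC| = 14.3, C = (4.4515, 0.76899). Then |FC| = |C − F| = 4.5174.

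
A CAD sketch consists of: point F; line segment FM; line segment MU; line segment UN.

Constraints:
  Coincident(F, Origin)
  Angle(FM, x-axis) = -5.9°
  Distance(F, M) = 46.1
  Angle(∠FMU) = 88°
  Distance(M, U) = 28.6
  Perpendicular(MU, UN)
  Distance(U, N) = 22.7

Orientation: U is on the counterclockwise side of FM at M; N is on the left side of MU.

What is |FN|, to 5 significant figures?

35.704

∠FMU = 88.0°, so MU runs at -5.9° + (180° − 88.0°) = 86.100° from the x-axis; with |MU| = 28.6, U = M + 28.6·(cos 86.100°, sin 86.100°) = (47.801, 23.795). MU is perpendicular to UN; with |UN| = 22.7 on the left of MU, N = U + 22.7·(-0.99768, 0.068015) = (25.154, 25.339). Then |FN| = |N − F| = 35.704.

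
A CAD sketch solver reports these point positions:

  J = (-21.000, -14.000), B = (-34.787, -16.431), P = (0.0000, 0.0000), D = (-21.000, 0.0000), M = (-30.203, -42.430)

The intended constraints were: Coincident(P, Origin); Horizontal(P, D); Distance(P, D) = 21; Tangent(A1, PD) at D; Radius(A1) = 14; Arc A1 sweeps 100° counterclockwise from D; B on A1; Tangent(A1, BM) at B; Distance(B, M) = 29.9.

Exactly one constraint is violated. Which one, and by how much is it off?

Distance(B, M) = 29.9 — off by 3.50.

P = (0.00, 0.00) ✓; P.y = 0.00, D.y = 0.00 ✓; |PD| = 21.00 ✓; ∠(JD, DP) = 90.00° ✓; |JD| = 14.00 ✓; bearing(J→B) − bearing(J→D) = 100.0° ✓; |JB| = 14.00 ✓; ∠(JB, BM) = 90.00° ✓; |BM| = 26.40 ✗.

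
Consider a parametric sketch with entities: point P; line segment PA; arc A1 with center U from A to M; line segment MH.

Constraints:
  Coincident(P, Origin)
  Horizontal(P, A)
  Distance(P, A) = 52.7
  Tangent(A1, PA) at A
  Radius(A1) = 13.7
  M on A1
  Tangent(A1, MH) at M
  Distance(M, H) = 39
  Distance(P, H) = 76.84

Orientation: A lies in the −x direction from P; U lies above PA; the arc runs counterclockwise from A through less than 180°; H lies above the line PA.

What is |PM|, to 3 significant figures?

44.0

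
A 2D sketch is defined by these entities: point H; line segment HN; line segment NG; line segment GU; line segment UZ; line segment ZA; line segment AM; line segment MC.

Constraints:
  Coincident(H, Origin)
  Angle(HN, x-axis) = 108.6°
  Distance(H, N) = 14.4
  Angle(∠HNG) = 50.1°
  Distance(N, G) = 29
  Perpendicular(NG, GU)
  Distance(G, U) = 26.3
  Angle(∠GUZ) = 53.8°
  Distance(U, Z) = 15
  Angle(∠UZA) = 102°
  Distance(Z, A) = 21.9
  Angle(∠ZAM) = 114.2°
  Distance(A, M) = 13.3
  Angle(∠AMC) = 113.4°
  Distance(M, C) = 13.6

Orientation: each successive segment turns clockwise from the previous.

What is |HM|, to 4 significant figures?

32.87

∠UZA = 102.0° gives ZA at 44.50° from the x-axis; with |ZA| = 21.9, A = (20.43, 6.611). ∠ZAM = 114.2° gives AM at -21.30° from the x-axis; with |AM| = 13.3, M = (32.82, 1.780). Then |HM| = |M − H| = 32.87.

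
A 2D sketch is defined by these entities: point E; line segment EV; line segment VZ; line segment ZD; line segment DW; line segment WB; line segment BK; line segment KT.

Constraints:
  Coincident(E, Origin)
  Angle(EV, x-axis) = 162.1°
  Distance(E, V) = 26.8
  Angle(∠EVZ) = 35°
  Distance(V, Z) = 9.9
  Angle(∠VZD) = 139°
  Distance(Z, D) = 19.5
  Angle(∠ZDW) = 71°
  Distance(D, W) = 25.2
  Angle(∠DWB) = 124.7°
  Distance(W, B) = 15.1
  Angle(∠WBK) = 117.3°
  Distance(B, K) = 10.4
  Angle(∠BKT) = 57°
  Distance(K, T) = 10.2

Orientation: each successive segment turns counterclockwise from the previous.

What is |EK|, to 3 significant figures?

33.9

∠DWB = 124.7° gives WB at 152° from the x-axis; with |WB| = 15.1, B = (-16.9, 28.3). ∠WBK = 117.3° gives BK at -145° from the x-axis; with |BK| = 10.4, K = (-25.5, 22.3). Then |EK| = |K − E| = 33.9.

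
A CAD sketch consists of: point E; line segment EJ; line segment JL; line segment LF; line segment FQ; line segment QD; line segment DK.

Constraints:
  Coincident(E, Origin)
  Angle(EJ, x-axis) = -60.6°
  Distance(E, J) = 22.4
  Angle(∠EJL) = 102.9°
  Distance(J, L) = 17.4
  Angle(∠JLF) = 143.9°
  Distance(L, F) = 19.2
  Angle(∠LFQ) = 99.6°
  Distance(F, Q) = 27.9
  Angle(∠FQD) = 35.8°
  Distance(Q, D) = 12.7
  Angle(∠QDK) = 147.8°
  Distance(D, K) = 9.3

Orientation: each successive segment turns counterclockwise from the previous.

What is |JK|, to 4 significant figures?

26.76

E is at the origin; EJ runs at -60.6° with length 22.4, so J = (11.00, -19.52). ∠EJL = 102.9° gives JL at 16.50° from the x-axis; with |JL| = 17.4, L = (27.68, -14.57). ∠JLF = 143.9° gives LF at 52.60° from the x-axis; with |LF| = 19.2, F = (39.34, 0.6794). ∠LFQ = 99.6° gives FQ at 133.0° from the x-axis; with |FQ| = 27.9, Q = (20.31, 21.08). ∠FQD = 35.8° gives QD at -82.80° from the x-axis; with |QD| = 12.7, D = (21.91, 8.484). ∠QDK = 147.8° gives DK at -50.60° from the x-axis; with |DK| = 9.3, K = (27.81, 1.298). Then |JK| = |K − J| = 26.76.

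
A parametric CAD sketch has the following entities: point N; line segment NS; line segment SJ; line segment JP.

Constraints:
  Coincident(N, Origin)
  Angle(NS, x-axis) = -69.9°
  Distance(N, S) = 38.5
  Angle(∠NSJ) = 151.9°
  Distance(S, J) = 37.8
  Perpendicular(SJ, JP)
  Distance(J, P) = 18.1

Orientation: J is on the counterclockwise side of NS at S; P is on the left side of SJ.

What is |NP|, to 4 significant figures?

71.76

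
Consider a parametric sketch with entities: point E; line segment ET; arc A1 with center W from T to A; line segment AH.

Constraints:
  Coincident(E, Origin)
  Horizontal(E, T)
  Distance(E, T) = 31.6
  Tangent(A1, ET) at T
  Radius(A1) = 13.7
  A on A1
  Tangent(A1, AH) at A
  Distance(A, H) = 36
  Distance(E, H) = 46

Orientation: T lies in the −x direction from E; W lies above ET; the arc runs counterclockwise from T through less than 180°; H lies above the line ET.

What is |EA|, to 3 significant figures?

21.0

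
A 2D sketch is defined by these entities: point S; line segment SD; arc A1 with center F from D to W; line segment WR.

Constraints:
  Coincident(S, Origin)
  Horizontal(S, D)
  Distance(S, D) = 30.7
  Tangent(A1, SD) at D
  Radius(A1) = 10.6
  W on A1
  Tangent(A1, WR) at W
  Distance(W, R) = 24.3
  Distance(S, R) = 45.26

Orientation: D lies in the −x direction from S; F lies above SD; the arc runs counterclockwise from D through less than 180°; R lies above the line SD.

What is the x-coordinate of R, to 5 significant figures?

-26.403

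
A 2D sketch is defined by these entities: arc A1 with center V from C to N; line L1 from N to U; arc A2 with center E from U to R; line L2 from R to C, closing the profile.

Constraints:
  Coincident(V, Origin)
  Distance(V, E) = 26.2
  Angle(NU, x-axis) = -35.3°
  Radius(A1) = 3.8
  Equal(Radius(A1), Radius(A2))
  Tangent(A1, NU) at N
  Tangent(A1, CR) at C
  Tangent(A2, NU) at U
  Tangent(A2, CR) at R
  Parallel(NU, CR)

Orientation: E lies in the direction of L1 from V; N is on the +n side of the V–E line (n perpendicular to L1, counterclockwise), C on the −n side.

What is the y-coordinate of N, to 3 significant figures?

3.10

The slot axis is L1's direction at -35.3°, so u = (cos -35.3°, sin -35.3°) = (0.816, -0.578) and n = (−sin -35.3°, cos -35.3°) = (0.578, 0.816). V is at the origin and E lies 26.2 along u from V, so E = 26.2·u = (21.4, -15.1). Tangency of A1 to both parallel lines with radius 3.8 puts N and C at V ± 3.8·n: N = (2.20, 3.10), C = (-2.20, -3.10). So N.y = 3.10.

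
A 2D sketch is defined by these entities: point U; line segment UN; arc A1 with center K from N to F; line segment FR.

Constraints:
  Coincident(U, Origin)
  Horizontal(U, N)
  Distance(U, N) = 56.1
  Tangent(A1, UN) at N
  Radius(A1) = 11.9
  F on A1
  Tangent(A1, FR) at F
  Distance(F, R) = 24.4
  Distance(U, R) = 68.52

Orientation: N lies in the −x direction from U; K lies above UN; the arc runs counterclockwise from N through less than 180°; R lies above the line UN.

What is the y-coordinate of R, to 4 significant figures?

39.05

U is at the origin; U and N share the same y with |UN| = 56.1 and N on the −x side, so N = (-56.10, 0.000). The tangent condition forces KN to be normal to UN, so K = N + (0, 11.9) = (-56.10, 11.90). Since KF ⟂ FR (tangency), |KR| = √(11.9² + 24.4²) = 27.15 regardless of where F sits on A1. So R lies on both circle(U, 68.52) and circle(K, 27.15); the above-UN intersection is R = (-56.31, 39.05). F is the foot of the tangent from R: F = (-45.44, 17.20).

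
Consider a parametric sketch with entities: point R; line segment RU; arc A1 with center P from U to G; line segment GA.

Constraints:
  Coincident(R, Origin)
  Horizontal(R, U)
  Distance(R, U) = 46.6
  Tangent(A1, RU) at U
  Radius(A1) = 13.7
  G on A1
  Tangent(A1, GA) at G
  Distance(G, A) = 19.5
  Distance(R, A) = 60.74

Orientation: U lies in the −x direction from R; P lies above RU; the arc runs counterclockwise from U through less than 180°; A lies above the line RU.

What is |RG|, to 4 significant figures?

42.08

Checks: ∠(PU, UR) = 90.00° ✓; |PU| = 13.70 ✓; |PG| = 13.70 ✓; ∠(PG, GA) = 90.00° ✓; |GA| = 19.50 ✓; |RA| = 60.74 ✓.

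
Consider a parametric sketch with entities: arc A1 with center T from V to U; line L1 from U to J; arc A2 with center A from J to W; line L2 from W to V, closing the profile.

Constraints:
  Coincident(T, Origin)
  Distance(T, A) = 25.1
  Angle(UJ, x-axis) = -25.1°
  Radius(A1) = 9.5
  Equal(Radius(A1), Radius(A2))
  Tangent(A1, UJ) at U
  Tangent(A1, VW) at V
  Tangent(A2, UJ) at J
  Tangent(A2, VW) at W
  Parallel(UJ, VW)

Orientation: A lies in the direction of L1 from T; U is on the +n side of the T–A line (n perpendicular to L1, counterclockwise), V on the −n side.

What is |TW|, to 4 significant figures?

26.84

The slot axis is L1's direction at -25.1°, so u = (cos -25.1°, sin -25.1°) = (0.9056, -0.4242) and n = (−sin -25.1°, cos -25.1°) = (0.4242, 0.9056). T is at the origin and A lies 25.1 along u from T, so A = 25.1·u = (22.73, -10.65). Tangency of A1 to both parallel lines with radius 9.5 puts U and V at T ± 9.5·n: U = (4.030, 8.603), V = (-4.030, -8.603). Equal radii place J and W the same way about A: J = A + 9.5·n = (26.76, -2.045), W = A − 9.5·n = (18.70, -19.25). Then |TW| = |W − T| = 26.84.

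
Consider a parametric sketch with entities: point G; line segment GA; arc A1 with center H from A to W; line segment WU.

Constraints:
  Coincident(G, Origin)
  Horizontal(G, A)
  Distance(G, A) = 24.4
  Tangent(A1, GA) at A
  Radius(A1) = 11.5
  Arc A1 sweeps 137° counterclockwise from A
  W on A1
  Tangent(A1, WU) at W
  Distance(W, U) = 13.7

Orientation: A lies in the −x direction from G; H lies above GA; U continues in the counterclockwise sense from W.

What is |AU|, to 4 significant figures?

29.33

On A1, A sits at bearing -90° from H; a 137° counterclockwise sweep puts W at bearing 47°, so W = H + 11.5·(cos 47°, sin 47°) = (-16.56, 19.91). Since A1 is tangent to WU there, HW ⟂ WU, so WU runs along (−sin 47°, cos 47°); with |WU| = 13.7, U = (-26.58, 29.25). Then |AU| = |U − A| = 29.33.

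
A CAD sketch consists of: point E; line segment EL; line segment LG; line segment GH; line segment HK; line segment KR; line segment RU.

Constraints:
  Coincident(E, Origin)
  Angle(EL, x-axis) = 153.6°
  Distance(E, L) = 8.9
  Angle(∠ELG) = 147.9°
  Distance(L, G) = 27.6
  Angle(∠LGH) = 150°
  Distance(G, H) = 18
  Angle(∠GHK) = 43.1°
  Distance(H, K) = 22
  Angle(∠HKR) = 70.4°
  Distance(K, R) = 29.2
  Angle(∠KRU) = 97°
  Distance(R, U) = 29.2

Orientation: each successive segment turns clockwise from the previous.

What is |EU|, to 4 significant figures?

64.96

E is at the origin; EL runs at 153.6° with length 8.9, so L = (-7.972, 3.957). ∠ELG = 147.9° gives LG at 121.5° from the x-axis; with |LG| = 27.6, G = (-22.39, 27.49). ∠LGH = 150.0° gives GH at 91.50° from the x-axis; with |GH| = 18.0, H = (-22.86, 45.48). ∠GHK = 43.1° gives HK at -45.40° from the x-axis; with |HK| = 22.0, K = (-7.417, 29.82). ∠HKR = 70.4° gives KR at -155.0° from the x-axis; with |KR| = 29.2, R = (-33.88, 17.48). ∠KRU = 97.0° gives RU at 122.0° from the x-axis; with |RU| = 29.2, U = (-49.35, 42.24). Then |EU| = |U − E| = 64.96.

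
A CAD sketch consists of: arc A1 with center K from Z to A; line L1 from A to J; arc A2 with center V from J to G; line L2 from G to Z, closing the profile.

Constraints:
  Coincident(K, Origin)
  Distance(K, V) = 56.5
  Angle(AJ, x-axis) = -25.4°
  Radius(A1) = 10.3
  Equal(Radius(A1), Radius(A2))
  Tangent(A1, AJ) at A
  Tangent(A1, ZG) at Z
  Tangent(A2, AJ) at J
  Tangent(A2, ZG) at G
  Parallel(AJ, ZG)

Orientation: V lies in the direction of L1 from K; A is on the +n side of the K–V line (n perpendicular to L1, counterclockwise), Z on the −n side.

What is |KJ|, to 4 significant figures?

57.43

The slot axis is L1's direction at -25.4°, so u = (cos -25.4°, sin -25.4°) = (0.9033, -0.4289) and n = (−sin -25.4°, cos -25.4°) = (0.4289, 0.9033). K is at the origin and V lies 56.5 along u from K, so V = 56.5·u = (51.04, -24.23). Tangency of A1 to both parallel lines with radius 10.3 puts A and Z at K ± 10.3·n: A = (4.418, 9.304), Z = (-4.418, -9.304). Equal radii place J and G the same way about V: J = V + 10.3·n = (55.46, -14.93), G = V − 10.3·n = (46.62, -33.54). Then |KJ| = |J − K| = 57.43.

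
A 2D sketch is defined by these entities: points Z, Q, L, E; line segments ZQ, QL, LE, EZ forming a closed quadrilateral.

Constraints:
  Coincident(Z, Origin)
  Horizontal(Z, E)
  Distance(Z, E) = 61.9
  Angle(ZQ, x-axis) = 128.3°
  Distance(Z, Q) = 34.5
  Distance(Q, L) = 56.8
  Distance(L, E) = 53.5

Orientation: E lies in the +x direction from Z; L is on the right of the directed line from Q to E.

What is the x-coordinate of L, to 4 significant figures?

11.88

Checks: |QL| = 56.80 ✓; |LE| = 53.50 ✓.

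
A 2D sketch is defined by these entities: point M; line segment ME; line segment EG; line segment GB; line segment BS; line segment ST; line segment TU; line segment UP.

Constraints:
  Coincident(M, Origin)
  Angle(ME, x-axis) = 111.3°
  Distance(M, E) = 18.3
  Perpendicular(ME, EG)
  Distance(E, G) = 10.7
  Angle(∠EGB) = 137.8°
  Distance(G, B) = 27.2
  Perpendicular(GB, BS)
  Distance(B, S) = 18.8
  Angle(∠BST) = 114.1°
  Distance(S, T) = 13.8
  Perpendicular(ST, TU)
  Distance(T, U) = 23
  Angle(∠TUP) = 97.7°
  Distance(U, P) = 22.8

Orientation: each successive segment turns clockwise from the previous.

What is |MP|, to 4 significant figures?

35.62

M is at the origin; ME runs at 111.3° with length 18.3, so E = (-6.647, 17.05). ME is perpendicular to EG, so EG runs at 21.30°; with |EG| = 10.7, G = (3.322, 20.94). ∠EGB = 137.8° gives GB at -20.90° from the x-axis; with |GB| = 27.2, B = (28.73, 11.23). The perpendicularity gives BS at right angles to GB, so BS runs at -110.9°; with |BS| = 18.8, S = (22.03, -6.330). ∠BST = 114.1° gives ST at -176.8° from the x-axis; with |ST| = 13.8, T = (8.247, -7.100). The perpendicularity gives TU at right angles to ST, so TU runs at 93.20°; with |TU| = 23.0, U = (6.963, 15.86). ∠TUP = 97.7° gives UP at 10.90° from the x-axis; with |UP| = 22.8, P = (29.35, 20.18). Then |MP| = |P − M| = 35.62.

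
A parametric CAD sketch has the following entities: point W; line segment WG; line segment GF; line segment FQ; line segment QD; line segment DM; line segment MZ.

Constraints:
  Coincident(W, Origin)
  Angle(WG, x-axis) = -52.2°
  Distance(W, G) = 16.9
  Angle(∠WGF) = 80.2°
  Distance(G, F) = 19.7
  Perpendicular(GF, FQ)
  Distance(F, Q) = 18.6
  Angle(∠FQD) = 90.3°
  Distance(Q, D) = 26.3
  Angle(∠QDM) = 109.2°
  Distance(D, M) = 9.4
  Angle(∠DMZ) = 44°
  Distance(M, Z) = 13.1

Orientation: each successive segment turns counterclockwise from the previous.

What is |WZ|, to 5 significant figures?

1.2884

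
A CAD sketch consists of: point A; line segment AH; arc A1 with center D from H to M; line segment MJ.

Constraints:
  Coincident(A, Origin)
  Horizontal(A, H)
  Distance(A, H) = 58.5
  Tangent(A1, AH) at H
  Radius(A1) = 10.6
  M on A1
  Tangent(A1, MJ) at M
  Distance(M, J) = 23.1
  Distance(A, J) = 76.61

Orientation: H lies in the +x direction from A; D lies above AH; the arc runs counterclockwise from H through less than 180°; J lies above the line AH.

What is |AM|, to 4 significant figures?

69.93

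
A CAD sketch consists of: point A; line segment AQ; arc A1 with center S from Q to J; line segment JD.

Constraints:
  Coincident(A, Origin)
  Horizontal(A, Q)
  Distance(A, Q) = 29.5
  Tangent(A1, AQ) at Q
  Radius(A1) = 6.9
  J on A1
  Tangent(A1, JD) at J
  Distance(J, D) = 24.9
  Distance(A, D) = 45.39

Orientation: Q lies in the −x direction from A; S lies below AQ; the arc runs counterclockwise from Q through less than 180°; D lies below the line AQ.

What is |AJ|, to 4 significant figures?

37.19

Checks: |AQ| = 29.50 ✓; |SJ| = 6.900 ✓; ∠(SJ, JD) = 90.00° ✓; |JD| = 24.90 ✓; |AD| = 45.39 ✓.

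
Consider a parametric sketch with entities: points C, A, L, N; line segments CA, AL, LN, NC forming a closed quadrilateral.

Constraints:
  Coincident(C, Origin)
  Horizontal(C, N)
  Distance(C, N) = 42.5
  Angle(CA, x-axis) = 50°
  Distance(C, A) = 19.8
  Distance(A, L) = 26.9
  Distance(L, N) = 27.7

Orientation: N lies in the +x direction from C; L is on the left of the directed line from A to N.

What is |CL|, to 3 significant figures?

45.7

Checks: |AL| = 26.90 ✓; |LN| = 27.70 ✓.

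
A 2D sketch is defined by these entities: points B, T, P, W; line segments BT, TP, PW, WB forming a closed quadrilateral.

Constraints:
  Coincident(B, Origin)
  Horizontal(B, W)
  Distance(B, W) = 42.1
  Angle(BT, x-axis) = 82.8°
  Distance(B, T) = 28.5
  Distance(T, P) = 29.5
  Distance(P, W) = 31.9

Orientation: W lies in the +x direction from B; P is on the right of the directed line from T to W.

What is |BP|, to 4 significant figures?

10.21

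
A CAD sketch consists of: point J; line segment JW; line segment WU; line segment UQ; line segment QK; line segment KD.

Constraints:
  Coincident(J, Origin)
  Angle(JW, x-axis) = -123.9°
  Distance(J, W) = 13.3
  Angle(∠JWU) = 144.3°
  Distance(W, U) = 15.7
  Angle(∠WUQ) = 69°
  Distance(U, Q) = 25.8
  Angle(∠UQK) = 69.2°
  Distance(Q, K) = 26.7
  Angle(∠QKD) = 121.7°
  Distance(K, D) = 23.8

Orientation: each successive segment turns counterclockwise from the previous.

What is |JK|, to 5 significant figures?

3.0304

J is at the origin; JW runs at -123.9° with length 13.3, so W = (-7.4180, -11.039). ∠JWU = 144.3° gives WU at -88.200° from the x-axis; with |WU| = 15.7, U = (-6.9249, -26.731). ∠WUQ = 69.0° gives UQ at 22.800° from the x-axis; with |UQ| = 25.8, Q = (16.859, -16.734). ∠UQK = 69.2° gives QK at 133.60° from the x-axis; with |QK| = 26.7, K = (-1.5536, 2.6019). Then |JK| = |K − J| = 3.0304.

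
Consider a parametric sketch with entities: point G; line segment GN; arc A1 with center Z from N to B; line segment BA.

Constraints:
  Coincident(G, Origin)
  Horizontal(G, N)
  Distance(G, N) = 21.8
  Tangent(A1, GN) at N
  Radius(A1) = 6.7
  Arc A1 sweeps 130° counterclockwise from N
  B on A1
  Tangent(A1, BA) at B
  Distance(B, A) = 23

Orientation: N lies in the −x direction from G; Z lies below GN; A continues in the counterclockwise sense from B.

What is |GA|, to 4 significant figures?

31.10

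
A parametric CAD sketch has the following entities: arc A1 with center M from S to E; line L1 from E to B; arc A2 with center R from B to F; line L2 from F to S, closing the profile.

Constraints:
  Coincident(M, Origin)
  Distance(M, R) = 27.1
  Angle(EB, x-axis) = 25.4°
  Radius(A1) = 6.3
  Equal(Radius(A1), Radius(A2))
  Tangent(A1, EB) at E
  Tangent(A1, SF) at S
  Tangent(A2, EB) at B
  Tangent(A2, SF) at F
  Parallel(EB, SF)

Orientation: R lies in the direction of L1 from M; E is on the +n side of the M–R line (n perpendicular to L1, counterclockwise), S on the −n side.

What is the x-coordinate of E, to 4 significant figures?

-2.702

M is at the origin and R lies 27.1 along u from M, so R = 27.1·u = (24.48, 11.62). Tangency of A1 to both parallel lines with radius 6.3 puts E and S at M ± 6.3·n: E = (-2.702, 5.691), S = (2.702, -5.691). So E.x = -2.702.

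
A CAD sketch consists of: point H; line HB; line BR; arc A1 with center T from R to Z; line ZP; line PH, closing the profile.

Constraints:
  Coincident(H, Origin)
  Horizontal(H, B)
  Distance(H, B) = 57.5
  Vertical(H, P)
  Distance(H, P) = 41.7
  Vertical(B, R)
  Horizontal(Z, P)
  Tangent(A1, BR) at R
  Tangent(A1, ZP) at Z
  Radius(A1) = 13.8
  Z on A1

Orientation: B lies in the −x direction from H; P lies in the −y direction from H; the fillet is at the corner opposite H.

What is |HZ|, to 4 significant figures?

60.40

H is at the origin; H and B share the same y with |HB| = 57.5 and B on the −x side, so B = (-57.50, 0.000). HP is vertical with |HP| = 41.7 and P on the −y side, so P = (0.000, -41.70). The virtual corner opposite H is at (-57.50, -41.70). The tangent condition forces TR to be normal to BR and the tangent condition forces TZ to be normal to ZP, with radius 13.8, so the center T sits 13.8 in from both sides at T = (-43.70, -27.90). That places the tangent points at R = (-57.50, -27.90) on BR and Z = (-43.70, -41.70) on ZP. Then |HZ| = |Z − H| = 60.40.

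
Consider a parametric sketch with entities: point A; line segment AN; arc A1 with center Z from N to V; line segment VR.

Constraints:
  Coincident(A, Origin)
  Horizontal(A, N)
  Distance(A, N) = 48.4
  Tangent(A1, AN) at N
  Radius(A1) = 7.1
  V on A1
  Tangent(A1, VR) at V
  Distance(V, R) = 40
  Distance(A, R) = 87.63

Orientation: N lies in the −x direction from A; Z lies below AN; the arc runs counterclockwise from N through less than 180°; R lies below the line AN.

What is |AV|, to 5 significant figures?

53.205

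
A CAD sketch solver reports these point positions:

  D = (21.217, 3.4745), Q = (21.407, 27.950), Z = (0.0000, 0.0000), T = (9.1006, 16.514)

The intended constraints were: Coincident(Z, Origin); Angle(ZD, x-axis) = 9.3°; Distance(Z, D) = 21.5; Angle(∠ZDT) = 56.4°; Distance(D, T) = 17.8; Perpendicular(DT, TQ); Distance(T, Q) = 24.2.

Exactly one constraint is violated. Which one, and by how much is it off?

Distance(T, Q) = 24.2 — off by 7.40.

Z = (0.00, 0.00) ✓; ZD at 9.300° ✓; |ZD| = 21.50 ✓; ∠ZDT = 56.40° ✓; |DT| = 17.80 ✓; ∠(DT, TQ) = 90.00° ✓; |TQ| = 16.80 ✗.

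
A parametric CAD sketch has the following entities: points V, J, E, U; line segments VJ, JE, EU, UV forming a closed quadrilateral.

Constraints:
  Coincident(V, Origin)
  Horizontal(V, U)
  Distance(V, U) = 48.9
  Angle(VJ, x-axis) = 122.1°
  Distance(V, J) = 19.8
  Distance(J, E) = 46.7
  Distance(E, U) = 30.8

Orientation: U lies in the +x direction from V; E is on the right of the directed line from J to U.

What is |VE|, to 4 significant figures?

27.79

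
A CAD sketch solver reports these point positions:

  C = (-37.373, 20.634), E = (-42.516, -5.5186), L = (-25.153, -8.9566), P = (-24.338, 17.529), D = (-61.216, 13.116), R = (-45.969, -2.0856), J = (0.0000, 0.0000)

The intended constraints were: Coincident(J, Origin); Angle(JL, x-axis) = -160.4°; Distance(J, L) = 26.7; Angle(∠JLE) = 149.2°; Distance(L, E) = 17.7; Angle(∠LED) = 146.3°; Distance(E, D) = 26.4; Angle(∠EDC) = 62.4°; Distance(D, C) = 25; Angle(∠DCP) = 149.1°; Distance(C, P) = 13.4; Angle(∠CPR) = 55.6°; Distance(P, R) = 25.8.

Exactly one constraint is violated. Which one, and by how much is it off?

Distance(P, R) = 25.8 — off by 3.40.

J = (0.00, 0.00) ✓; JL at -160.4° ✓; |JL| = 26.70 ✓; ∠JLE = 149.2° ✓; |LE| = 17.70 ✓; ∠LED = 146.3° ✓; |ED| = 26.40 ✓; ∠EDC = 62.40° ✓; |DC| = 25.00 ✓; ∠DCP = 149.1° ✓; |CP| = 13.40 ✓; ∠CPR = 55.60° ✓; |PR| = 29.20 ✗.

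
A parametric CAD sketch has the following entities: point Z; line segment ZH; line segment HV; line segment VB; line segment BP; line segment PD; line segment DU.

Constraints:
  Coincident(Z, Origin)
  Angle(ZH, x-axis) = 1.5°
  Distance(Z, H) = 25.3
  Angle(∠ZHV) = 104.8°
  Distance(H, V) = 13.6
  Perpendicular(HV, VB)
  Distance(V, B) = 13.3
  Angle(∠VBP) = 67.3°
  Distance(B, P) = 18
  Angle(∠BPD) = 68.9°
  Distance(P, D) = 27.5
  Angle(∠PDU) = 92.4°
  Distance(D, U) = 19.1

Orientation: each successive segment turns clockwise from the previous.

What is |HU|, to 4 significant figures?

30.37

∠BPD = 68.9° gives PD at -27.50° from the x-axis; with |PD| = 27.5, D = (42.74, -10.93). ∠PDU = 92.4° gives DU at -115.1° from the x-axis; with |DU| = 19.1, U = (34.64, -28.23). Then |HU| = |U − H| = 30.37.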